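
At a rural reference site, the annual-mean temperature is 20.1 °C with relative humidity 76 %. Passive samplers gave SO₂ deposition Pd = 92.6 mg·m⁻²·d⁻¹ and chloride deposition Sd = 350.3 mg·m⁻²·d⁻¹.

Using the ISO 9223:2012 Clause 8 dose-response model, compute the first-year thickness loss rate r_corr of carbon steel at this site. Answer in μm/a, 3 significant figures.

carbon steel: temperature factor f = -0.054·(10.1) = -0.5454
  SO₂ term: 1.77·92.6^0.52·exp(0.02·76-0.5454) = 49.42
  Cl⁻ term: 0.102·350.3^0.62·exp(0.033·76+0.04·20.1) = 105.8
  sum: 49.42 + 105.8 → r_corr = 155.2 μm/a

r_corr = 155 μm/a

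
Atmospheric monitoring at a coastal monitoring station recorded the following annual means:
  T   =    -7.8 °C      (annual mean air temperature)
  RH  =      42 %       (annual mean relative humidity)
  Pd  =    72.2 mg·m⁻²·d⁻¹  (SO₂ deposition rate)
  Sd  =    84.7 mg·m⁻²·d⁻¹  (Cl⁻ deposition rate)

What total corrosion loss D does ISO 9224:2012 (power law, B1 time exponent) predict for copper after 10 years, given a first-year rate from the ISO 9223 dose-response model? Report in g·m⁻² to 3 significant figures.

copper: temperature factor f = +0.126·(-17.8) = -2.2428
  SO₂ term: 0.0053·72.2^0.26·exp(0.059·42-2.2428) = 0.0204
  Cl⁻ term: 0.01025·84.7^0.27·exp(0.036·42+0.049·-7.8) = 0.1052
  r_corr = 0.0204 + 0.1052 = 0.1256 μm/a
ISO 9224: D(t) = r_corr · t^b with b = 0.667 (copper, B1)
  D(10) = 0.1256 × 10^0.667 = 0.1256 × 4.645 = 0.5833 μm
  Mass loss = 0.5833 μm × 8.96 g/cm³ = 5.227 g·m⁻²

D(10) = 5.23 g·m⁻²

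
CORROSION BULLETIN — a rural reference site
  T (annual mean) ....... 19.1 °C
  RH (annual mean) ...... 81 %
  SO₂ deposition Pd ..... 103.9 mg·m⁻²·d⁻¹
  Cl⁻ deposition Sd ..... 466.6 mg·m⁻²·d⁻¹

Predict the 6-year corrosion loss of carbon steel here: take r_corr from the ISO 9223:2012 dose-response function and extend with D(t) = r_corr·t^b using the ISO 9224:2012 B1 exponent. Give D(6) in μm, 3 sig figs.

D(6) = 522 μm

carbon steel: temperature factor f = -0.054·(9.1) = -0.4914
  sulphur-dioxide contribution → 61.2 μm/a
  chloride contribution → 143.2 μm/a
  ⇒ r_corr(carbon steel) = 204.4 μm/a
Long-term exponent b (ISO 9224 Table 2, B1) = 0.523
  D(6) = 204.4 × 6^0.523 = 204.4 × 2.553 = 521.8 μm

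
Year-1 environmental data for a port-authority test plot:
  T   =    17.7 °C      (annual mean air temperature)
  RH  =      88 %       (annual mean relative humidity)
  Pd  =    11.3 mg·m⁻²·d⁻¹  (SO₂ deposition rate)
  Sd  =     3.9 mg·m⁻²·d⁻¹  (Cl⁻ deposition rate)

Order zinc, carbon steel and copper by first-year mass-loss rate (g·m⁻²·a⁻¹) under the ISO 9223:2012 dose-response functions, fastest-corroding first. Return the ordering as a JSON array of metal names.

["carbon steel", "copper", "zinc"]

zinc: f(T) = -0.071·(T−10) [T>10 °C] = -0.5467
  SO₂ term: 0.0129·11.3^0.44·exp(0.046·88-0.5467) = 1.243
  Sd branch = 0.0175·Sd^0.57·e^(0.008·RH+0.085·T) = 0.346 μm/a
  r_corr = 1.243 + 0.346 = 1.589 μm/a
  mass loss = 1.589 μm/a × 7.14 g/cm³ = 11.35 g·m⁻²·a⁻¹
carbon steel: T>10 °C ⇒ hinge -0.054·(17.7−10) = -0.4158
  Pd branch = 1.77·Pd^0.52·e^(0.02·RH+f) = 23.95 μm/a
  Cl⁻ term: 0.102·3.9^0.62·exp(0.033·88+0.04·17.7) = 8.785
  sum: 23.95 + 8.785 → r_corr = 32.74 μm/a
  mass loss = 32.74 μm/a × 7.85 g/cm³ = 257 g·m⁻²·a⁻¹
copper: f(T) = -0.080·(T−10) [T>10 °C] = -0.6160
  Pd branch = 0.0053·Pd^0.26·e^(0.059·RH+f) = 0.967 μm/a
  Cl⁻ term: 0.01025·3.9^0.27·exp(0.036·88+0.049·17.7) = 0.8372
  sum: 0.967 + 0.8372 → r_corr = 1.804 μm/a
  mass loss = 1.804 μm/a × 8.96 g/cm³ = 16.17 g·m⁻²·a⁻¹
Ordering by g·m⁻²·a⁻¹: carbon steel (257) > copper (16.2) > zinc (11.3)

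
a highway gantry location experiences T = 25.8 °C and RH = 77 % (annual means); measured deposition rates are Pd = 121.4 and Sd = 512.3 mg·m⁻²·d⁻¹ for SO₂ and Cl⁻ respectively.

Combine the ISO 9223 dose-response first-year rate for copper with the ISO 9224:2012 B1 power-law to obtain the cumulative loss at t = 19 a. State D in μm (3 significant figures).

D(19) = 25.8 μm

copper: T>10 °C ⇒ hinge -0.080·(25.8−10) = -1.2640
  SO₂ term: 0.0053·121.4^0.26·exp(0.059·77-1.2640) = 0.49
  Sd branch = 0.01025·Sd^0.27·e^(0.036·RH+0.049·T) = 3.127 μm/a
  sum: 0.49 + 3.127 → r_corr = 3.618 μm/a
ISO 9224: D(t) = r_corr · t^b with b = 0.667 (copper, B1)
  D(19) = 3.618 × 19^0.667 = 3.618 × 7.127 = 25.78 μm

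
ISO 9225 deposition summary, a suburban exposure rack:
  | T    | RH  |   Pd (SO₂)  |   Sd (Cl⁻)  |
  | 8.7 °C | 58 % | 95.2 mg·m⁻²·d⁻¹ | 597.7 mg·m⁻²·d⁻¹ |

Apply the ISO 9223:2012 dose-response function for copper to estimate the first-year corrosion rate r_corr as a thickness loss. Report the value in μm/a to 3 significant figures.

copper: T≤10 °C ⇒ hinge +0.126·(8.7−10) = -0.1638
  Pd branch = 0.0053·Pd^0.26·e^(0.059·RH+f) = 0.4505 μm/a
  Sd branch = 0.01025·Sd^0.27·e^(0.036·RH+0.049·T) = 0.7117 μm/a
  r_corr = 0.4505 + 0.7117 = 1.162 μm/a

r_corr = 1.16 μm/a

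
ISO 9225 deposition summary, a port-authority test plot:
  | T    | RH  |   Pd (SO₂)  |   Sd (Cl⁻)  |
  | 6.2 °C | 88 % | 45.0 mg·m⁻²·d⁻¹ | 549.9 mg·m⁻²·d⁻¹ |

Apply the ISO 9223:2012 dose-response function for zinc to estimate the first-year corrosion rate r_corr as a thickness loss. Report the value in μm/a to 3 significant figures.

zinc: T≤10 °C ⇒ hinge +0.038·(6.2−10) = -0.1444
  sulphur-dioxide contribution → 3.414 μm/a
  chloride contribution → 2.186 μm/a
  ⇒ r_corr(zinc) = 5.6 μm/a

r_corr = 5.60 μm/a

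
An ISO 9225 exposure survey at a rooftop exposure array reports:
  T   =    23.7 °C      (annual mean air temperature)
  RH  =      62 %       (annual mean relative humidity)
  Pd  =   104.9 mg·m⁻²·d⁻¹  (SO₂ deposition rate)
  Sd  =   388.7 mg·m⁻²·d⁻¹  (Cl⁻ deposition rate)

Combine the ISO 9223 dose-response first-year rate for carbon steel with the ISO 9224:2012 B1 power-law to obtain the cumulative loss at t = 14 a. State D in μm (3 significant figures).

carbon steel: temperature factor f = -0.054·(13.7) = -0.7398
  SO₂ term: 1.77·104.9^0.52·exp(0.02·62-0.7398) = 32.81
  Sd branch = 0.102·Sd^0.62·e^(0.033·RH+0.04·T) = 82.12 μm/a
  r_corr = 32.81 + 82.12 = 114.9 μm/a
Power-law: D(14) = r_corr · 14^0.523
  D(14) = 114.9 × 14^0.523 = 114.9 × 3.976 = 456.9 μm

D(14) = 457 μm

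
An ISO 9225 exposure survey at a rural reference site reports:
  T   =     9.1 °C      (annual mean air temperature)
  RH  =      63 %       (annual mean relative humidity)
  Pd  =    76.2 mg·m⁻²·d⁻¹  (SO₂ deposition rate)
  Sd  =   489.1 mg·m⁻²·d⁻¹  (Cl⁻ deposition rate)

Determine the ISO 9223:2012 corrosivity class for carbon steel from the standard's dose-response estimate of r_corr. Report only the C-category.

C5

carbon steel: temperature factor f = +0.150·(-0.9) = -0.1350
  SO₂ term: 1.77·76.2^0.52·exp(0.02·63-0.1350) = 51.9
  Sd branch = 0.102·Sd^0.62·e^(0.033·RH+0.04·T) = 54.58 μm/a
  r_corr = 51.9 + 54.58 = 106.5 μm/a
ISO 9223 Table 2 (carbon steel): 80 < 106 ≤ 200 μm/a ⇒ C5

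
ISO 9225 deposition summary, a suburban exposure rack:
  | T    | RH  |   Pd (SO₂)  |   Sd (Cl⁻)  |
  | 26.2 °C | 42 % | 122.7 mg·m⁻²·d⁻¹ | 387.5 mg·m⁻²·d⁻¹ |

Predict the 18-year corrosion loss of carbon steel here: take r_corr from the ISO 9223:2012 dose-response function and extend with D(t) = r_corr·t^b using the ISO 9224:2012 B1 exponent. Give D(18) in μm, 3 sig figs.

carbon steel: temperature factor f = -0.054·(16.2) = -0.8748
  sulphur-dioxide contribution → 20.85 μm/a
  chloride contribution → 46.82 μm/a
  ⇒ r_corr(carbon steel) = 67.66 μm/a
Power-law: D(18) = r_corr · 18^0.523
  D(18) = 67.66 × 18^0.523 = 67.66 × 4.534 = 306.8 μm

D(18) = 307 μm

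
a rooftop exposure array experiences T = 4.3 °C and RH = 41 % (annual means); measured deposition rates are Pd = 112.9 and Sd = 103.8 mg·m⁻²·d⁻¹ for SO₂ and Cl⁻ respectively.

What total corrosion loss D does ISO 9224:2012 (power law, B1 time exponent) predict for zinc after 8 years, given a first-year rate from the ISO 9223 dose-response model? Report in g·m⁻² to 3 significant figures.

D(8) = 40.3 g·m⁻²

zinc: f(T) = +0.038·(T−10) [T≤10 °C] = -0.2166
  Pd branch = 0.0129·Pd^0.44·e^(0.046·RH+f) = 0.548 μm/a
  Cl⁻ term: 0.0175·103.8^0.57·exp(0.008·41+0.085·4.3) = 0.4937
  sum: 0.548 + 0.4937 → r_corr = 1.042 μm/a
Long-term exponent b (ISO 9224 Table 2, B1) = 0.813
  D(8) = 1.042 × 8^0.813 = 1.042 × 5.423 = 5.649 μm
  Mass loss = 5.649 μm × 7.14 g/cm³ = 40.33 g·m⁻²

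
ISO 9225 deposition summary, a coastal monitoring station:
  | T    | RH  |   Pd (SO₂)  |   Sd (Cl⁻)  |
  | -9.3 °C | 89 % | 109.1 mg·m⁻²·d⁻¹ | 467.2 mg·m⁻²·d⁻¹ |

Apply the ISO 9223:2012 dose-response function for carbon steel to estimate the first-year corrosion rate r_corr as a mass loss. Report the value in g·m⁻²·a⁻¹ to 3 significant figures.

carbon steel: T≤10 °C ⇒ hinge +0.150·(-9.3−10) = -2.8950
  Pd branch = 1.77·Pd^0.52·e^(0.02·RH+f) = 6.659 μm/a
  Sd branch = 0.102·Sd^0.62·e^(0.033·RH+0.04·T) = 59.93 μm/a
  r_corr = 6.659 + 59.93 = 66.59 μm/a
Convert to mass loss: 66.59 μm/a × 7.85 g/cm³ = 522.7 g·m⁻²·a⁻¹

r_corr = 523 g·m⁻²·a⁻¹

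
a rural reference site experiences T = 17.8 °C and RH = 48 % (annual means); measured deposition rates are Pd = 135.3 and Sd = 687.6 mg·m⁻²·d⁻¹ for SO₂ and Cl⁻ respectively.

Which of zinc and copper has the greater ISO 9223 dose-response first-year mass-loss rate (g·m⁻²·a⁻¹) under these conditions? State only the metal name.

zinc

zinc: temperature factor f = -0.071·(7.8) = -0.5538
  SO₂ term: 0.0129·135.3^0.44·exp(0.046·48-0.5538) = 0.5845
  Sd branch = 0.0175·Sd^0.57·e^(0.008·RH+0.085·T) = 4.833 μm/a
  r_corr = 0.5845 + 4.833 = 5.417 μm/a
  mass loss = 5.417 μm/a × 7.14 g/cm³ = 38.68 g·m⁻²·a⁻¹
copper: temperature factor f = -0.080·(7.8) = -0.6240
  Pd branch = 0.0053·Pd^0.26·e^(0.059·RH+f) = 0.1727 μm/a
  Sd branch = 0.01025·Sd^0.27·e^(0.036·RH+0.049·T) = 0.8055 μm/a
  r_corr = 0.1727 + 0.8055 = 0.9782 μm/a
  mass loss = 0.9782 μm/a × 8.96 g/cm³ = 8.765 g·m⁻²·a⁻¹
Ordering by g·m⁻²·a⁻¹: zinc (38.7) > copper (8.76)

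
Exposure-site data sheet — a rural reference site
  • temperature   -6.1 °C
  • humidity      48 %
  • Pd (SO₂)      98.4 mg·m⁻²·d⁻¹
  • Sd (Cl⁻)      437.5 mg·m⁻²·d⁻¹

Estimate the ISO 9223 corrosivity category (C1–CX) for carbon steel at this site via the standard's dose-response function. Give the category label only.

C2

carbon steel: temperature factor f = +0.150·(-16.1) = -2.4150
  Pd branch = 1.77·Pd^0.52·e^(0.02·RH+f) = 4.492 μm/a
  Sd branch = 0.102·Sd^0.62·e^(0.033·RH+0.04·T) = 16.9 μm/a
  r_corr = 4.492 + 16.9 = 21.39 μm/a
Category bounds: 1.3…25 μm/a bracket r_corr ⇒ C2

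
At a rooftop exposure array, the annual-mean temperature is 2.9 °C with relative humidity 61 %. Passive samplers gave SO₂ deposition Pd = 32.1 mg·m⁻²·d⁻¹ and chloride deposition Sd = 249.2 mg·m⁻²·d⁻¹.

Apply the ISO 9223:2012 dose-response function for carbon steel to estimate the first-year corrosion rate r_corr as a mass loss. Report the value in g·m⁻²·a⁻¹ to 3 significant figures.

carbon steel: temperature factor f = +0.150·(-7.1) = -1.0650
  sulphur-dioxide contribution → 12.55 μm/a
  chloride contribution → 26.25 μm/a
  ⇒ r_corr(carbon steel) = 38.8 μm/a
Convert to mass loss: 38.8 μm/a × 7.85 g/cm³ = 304.6 g·m⁻²·a⁻¹

r_corr = 305 g·m⁻²·a⁻¹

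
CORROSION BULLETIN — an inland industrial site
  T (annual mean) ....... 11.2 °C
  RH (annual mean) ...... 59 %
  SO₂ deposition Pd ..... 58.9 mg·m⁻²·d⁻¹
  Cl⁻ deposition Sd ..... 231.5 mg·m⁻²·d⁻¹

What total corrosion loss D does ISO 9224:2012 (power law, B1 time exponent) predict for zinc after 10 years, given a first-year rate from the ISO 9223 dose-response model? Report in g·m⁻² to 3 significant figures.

D(10) = 125 g·m⁻²

zinc: T>10 °C ⇒ hinge -0.071·(11.2−10) = -0.0852
  SO₂ term: 0.0129·58.9^0.44·exp(0.046·59-0.0852) = 1.074
  Cl⁻ term: 0.0175·231.5^0.57·exp(0.008·59+0.085·11.2) = 1.619
  sum: 1.074 + 1.619 → r_corr = 2.693 μm/a
Long-term exponent b (ISO 9224 Table 2, B1) = 0.813
  D(10) = 2.693 × 10^0.813 = 2.693 × 6.501 = 17.51 μm
  Mass loss = 17.51 μm × 7.14 g/cm³ = 125 g·m⁻²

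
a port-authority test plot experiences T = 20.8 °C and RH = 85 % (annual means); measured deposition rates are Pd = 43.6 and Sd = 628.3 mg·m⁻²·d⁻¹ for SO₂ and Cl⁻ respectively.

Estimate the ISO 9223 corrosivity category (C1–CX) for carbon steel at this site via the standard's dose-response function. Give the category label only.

carbon steel: f(T) = -0.054·(T−10) [T>10 °C] = -0.5832
  Pd branch = 1.77·Pd^0.52·e^(0.02·RH+f) = 38.51 μm/a
  Cl⁻ term: 0.102·628.3^0.62·exp(0.033·85+0.04·20.8) = 210.4
  sum: 38.51 + 210.4 → r_corr = 248.9 μm/a
249 μm/a falls in (200, 700] for carbon steel → category CX

CX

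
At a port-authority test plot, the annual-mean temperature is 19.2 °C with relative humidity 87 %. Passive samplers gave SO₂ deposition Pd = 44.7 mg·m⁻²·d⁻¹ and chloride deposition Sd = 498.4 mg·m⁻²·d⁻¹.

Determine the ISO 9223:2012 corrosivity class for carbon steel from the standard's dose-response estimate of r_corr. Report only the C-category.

CX

carbon steel: temperature factor f = -0.054·(9.2) = -0.4968
  SO₂ term: 1.77·44.7^0.52·exp(0.02·87-0.4968) = 44.26
  Cl⁻ term: 0.102·498.4^0.62·exp(0.033·87+0.04·19.2) = 182.6
  sum: 44.26 + 182.6 → r_corr = 226.9 μm/a
ISO 9223 Table 2 (carbon steel): 200 < 227 ≤ 700 μm/a ⇒ CX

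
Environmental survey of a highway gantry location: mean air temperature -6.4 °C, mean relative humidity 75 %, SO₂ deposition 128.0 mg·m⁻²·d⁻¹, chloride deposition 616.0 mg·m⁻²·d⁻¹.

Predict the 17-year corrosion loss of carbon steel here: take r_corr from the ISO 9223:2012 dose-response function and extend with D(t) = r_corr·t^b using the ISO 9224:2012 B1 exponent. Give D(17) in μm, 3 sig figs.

carbon steel: temperature factor f = +0.150·(-16.4) = -2.4600
  SO₂ term: 1.77·128.0^0.52·exp(0.02·75-2.4600) = 8.449
  Cl⁻ term: 0.102·616.0^0.62·exp(0.033·75+0.04·-6.4) = 50.33
  r_corr = 8.449 + 50.33 = 58.78 μm/a
Power-law: D(17) = r_corr · 17^0.523
  D(17) = 58.78 × 17^0.523 = 58.78 × 4.401 = 258.7 μm

D(17) = 259 μm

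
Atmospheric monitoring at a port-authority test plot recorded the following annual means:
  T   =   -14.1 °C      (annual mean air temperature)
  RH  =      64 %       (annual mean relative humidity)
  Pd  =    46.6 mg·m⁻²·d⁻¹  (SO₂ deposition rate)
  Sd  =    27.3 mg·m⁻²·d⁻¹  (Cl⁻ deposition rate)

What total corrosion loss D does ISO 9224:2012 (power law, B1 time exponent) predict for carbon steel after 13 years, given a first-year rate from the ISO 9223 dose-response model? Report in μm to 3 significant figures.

carbon steel: T≤10 °C ⇒ hinge +0.150·(-14.1−10) = -3.6150
  Pd branch = 1.77·Pd^0.52·e^(0.02·RH+f) = 1.263 μm/a
  Sd branch = 0.102·Sd^0.62·e^(0.033·RH+0.04·T) = 3.727 μm/a
  r_corr = 1.263 + 3.727 = 4.99 μm/a
Long-term exponent b (ISO 9224 Table 2, B1) = 0.523
  D(13) = 4.99 × 13^0.523 = 4.99 × 3.825 = 19.08 μm

D(13) = 19.1 μm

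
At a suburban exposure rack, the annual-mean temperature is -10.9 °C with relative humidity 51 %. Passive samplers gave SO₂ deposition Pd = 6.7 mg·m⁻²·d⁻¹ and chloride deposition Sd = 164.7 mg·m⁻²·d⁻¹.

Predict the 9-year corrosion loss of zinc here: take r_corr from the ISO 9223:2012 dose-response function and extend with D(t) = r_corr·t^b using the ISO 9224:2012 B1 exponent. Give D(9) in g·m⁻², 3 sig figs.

zinc: T≤10 °C ⇒ hinge +0.038·(-10.9−10) = -0.7942
  SO₂ term: 0.0129·6.7^0.44·exp(0.046·51-0.7942) = 0.1406
  Sd branch = 0.0175·Sd^0.57·e^(0.008·RH+0.085·T) = 0.1911 μm/a
  sum: 0.1406 + 0.1911 → r_corr = 0.3318 μm/a
Long-term exponent b (ISO 9224 Table 2, B1) = 0.813
  D(9) = 0.3318 × 9^0.813 = 0.3318 × 5.968 = 1.98 μm
  Mass loss = 1.98 μm × 7.14 g/cm³ = 14.14 g·m⁻²

D(9) = 14.1 g·m⁻²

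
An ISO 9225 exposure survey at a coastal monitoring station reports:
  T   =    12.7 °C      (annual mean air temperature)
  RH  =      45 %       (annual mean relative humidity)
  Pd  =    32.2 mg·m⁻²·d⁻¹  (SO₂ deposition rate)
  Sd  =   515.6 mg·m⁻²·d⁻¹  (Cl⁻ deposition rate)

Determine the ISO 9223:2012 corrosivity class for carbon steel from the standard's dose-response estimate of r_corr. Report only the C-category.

carbon steel: temperature factor f = -0.054·(2.7) = -0.1458
  Pd branch = 1.77·Pd^0.52·e^(0.02·RH+f) = 22.89 μm/a
  Cl⁻ term: 0.102·515.6^0.62·exp(0.033·45+0.04·12.7) = 35.96
  sum: 22.89 + 35.96 → r_corr = 58.84 μm/a
58.8 μm/a falls in (50, 80] for carbon steel → category C4

C4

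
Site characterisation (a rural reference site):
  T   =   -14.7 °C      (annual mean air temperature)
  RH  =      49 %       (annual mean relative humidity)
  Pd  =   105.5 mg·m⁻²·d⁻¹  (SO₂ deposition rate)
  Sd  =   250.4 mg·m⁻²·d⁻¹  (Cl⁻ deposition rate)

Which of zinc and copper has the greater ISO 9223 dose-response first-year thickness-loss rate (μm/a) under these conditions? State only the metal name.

zinc

zinc: temperature factor f = +0.038·(-24.7) = -0.9386
  Pd branch = 0.0129·Pd^0.44·e^(0.046·RH+f) = 0.3733 μm/a
  Sd branch = 0.0175·Sd^0.57·e^(0.008·RH+0.085·T) = 0.1729 μm/a
  r_corr = 0.3733 + 0.1729 = 0.5463 μm/a
copper: temperature factor f = +0.126·(-24.7) = -3.1122
  SO₂ term: 0.0053·105.5^0.26·exp(0.059·49-3.1122) = 0.01426
  Cl⁻ term: 0.01025·250.4^0.27·exp(0.036·49+0.049·-14.7) = 0.1293
  sum: 0.01426 + 0.1293 → r_corr = 0.1436 μm/a
Ordering by μm/a: zinc (0.546) > copper (0.144)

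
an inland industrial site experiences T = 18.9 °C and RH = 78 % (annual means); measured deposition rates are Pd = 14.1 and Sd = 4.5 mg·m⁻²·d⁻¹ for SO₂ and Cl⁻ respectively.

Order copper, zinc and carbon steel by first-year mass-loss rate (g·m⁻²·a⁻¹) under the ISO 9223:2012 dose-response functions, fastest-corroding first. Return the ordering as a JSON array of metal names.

["carbon steel", "copper", "zinc"]

copper: f(T) = -0.080·(T−10) [T>10 °C] = -0.7120
  Pd branch = 0.0053·Pd^0.26·e^(0.059·RH+f) = 0.5158 μm/a
  Cl⁻ term: 0.01025·4.5^0.27·exp(0.036·78+0.049·18.9) = 0.6439
  r_corr = 0.5158 + 0.6439 = 1.16 μm/a
  mass loss = 1.16 μm/a × 8.96 g/cm³ = 10.39 g·m⁻²·a⁻¹
zinc: f(T) = -0.071·(T−10) [T>10 °C] = -0.6319
  SO₂ term: 0.0129·14.1^0.44·exp(0.046·78-0.6319) = 0.7944
  Cl⁻ term: 0.0175·4.5^0.57·exp(0.008·78+0.085·18.9) = 0.3838
  sum: 0.7944 + 0.3838 → r_corr = 1.178 μm/a
  mass loss = 1.178 μm/a × 7.14 g/cm³ = 8.412 g·m⁻²·a⁻¹
carbon steel: T>10 °C ⇒ hinge -0.054·(18.9−10) = -0.4806
  Pd branch = 1.77·Pd^0.52·e^(0.02·RH+f) = 20.62 μm/a
  Cl⁻ term: 0.102·4.5^0.62·exp(0.033·78+0.04·18.9) = 7.241
  sum: 20.62 + 7.241 → r_corr = 27.86 μm/a
  mass loss = 27.86 μm/a × 7.85 g/cm³ = 218.7 g·m⁻²·a⁻¹
Ordering by g·m⁻²·a⁻¹: carbon steel (219) > copper (10.4) > zinc (8.41)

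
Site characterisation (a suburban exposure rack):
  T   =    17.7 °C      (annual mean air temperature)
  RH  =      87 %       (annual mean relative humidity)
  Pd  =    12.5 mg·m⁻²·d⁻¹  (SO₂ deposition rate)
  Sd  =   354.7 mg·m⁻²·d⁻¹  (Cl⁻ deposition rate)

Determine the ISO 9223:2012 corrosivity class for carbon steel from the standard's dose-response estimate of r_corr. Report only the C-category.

carbon steel: f(T) = -0.054·(T−10) [T>10 °C] = -0.4158
  Pd branch = 1.77·Pd^0.52·e^(0.02·RH+f) = 24.74 μm/a
  Cl⁻ term: 0.102·354.7^0.62·exp(0.033·87+0.04·17.7) = 139.3
  r_corr = 24.74 + 139.3 = 164 μm/a
ISO 9223 Table 2 (carbon steel): 80 < 164 ≤ 200 μm/a ⇒ C5

C5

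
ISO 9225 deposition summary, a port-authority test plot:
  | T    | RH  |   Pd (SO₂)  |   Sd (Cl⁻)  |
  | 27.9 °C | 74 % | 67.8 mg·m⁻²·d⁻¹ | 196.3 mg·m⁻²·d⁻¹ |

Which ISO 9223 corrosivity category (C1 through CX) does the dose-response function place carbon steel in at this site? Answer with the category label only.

carbon steel: temperature factor f = -0.054·(17.9) = -0.9666
  Pd branch = 1.77·Pd^0.52·e^(0.02·RH+f) = 26.5 μm/a
  Sd branch = 0.102·Sd^0.62·e^(0.033·RH+0.04·T) = 94.5 μm/a
  sum: 26.5 + 94.5 → r_corr = 121 μm/a
Category bounds: 80…200 μm/a bracket r_corr ⇒ C5

C5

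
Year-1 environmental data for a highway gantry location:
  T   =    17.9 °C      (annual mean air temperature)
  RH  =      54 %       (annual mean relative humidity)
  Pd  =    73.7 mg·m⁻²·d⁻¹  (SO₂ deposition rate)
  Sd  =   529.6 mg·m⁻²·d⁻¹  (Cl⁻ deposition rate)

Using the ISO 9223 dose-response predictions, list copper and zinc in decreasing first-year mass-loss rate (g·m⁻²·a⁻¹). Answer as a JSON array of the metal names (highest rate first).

copper: T>10 °C ⇒ hinge -0.080·(17.9−10) = -0.6320
  sulphur-dioxide contribution → 0.2085 μm/a
  chloride contribution → 0.9362 μm/a
  ⇒ r_corr(copper) = 1.145 μm/a
  mass loss = 1.145 μm/a × 8.96 g/cm³ = 10.26 g·m⁻²·a⁻¹
zinc: T>10 °C ⇒ hinge -0.071·(17.9−10) = -0.5609
  sulphur-dioxide contribution → 0.5854 μm/a
  chloride contribution → 4.406 μm/a
  total first-year rate 4.992 μm/a
  mass loss = 4.992 μm/a × 7.14 g/cm³ = 35.64 g·m⁻²·a⁻¹
Ordering by g·m⁻²·a⁻¹: zinc (35.6) > copper (10.3)

["zinc", "copper"]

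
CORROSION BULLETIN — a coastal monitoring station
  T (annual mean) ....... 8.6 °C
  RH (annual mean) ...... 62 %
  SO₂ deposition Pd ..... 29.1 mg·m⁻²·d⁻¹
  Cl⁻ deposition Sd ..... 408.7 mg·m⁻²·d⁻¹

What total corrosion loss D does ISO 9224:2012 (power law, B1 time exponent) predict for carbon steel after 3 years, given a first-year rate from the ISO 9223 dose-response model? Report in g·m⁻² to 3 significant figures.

D(3) = 1.04e+03 g·m⁻²

carbon steel: T≤10 °C ⇒ hinge +0.150·(8.6−10) = -0.2100
  SO₂ term: 1.77·29.1^0.52·exp(0.02·62-0.2100) = 28.61
  Sd branch = 0.102·Sd^0.62·e^(0.033·RH+0.04·T) = 46.31 μm/a
  r_corr = 28.61 + 46.31 = 74.92 μm/a
ISO 9224: D(t) = r_corr · t^b with b = 0.523 (carbon steel, B1)
  D(3) = 74.92 × 3^0.523 = 74.92 × 1.776 = 133.1 μm
  Mass loss = 133.1 μm × 7.85 g/cm³ = 1045 g·m⁻²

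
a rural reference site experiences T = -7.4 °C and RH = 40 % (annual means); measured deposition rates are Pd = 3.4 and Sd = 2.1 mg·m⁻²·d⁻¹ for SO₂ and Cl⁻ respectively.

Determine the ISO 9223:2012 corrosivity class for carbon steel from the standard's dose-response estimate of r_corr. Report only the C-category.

C1

carbon steel: T≤10 °C ⇒ hinge +0.150·(-7.4−10) = -2.6100
  sulphur-dioxide contribution → 0.5474 μm/a
  chloride contribution → 0.4499 μm/a
  ⇒ r_corr(carbon steel) = 0.9972 μm/a
Category bounds: 0…1.3 μm/a bracket r_corr ⇒ C1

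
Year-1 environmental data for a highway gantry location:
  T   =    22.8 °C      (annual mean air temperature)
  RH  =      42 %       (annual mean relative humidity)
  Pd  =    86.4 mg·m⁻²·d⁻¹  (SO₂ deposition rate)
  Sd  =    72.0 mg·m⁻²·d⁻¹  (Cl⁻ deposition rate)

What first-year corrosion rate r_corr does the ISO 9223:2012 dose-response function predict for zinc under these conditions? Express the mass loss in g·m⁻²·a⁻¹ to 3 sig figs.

zinc: T>10 °C ⇒ hinge -0.071·(22.8−10) = -0.9088
  sulphur-dioxide contribution → 0.2553 μm/a
  chloride contribution → 1.947 μm/a
  total first-year rate 2.202 μm/a
Convert to mass loss: 2.202 μm/a × 7.14 g/cm³ = 15.72 g·m⁻²·a⁻¹

r_corr = 15.7 g·m⁻²·a⁻¹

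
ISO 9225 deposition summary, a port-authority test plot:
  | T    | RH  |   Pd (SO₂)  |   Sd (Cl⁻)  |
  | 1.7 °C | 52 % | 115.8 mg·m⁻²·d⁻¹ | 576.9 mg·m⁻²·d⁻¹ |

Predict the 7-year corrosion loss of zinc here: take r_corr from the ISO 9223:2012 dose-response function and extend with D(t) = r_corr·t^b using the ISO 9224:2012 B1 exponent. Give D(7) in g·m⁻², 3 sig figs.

D(7) = 68.8 g·m⁻²

zinc: f(T) = +0.038·(T−10) [T≤10 °C] = -0.3154
  Pd branch = 0.0129·Pd^0.44·e^(0.046·RH+f) = 0.8327 μm/a
  Cl⁻ term: 0.0175·576.9^0.57·exp(0.008·52+0.085·1.7) = 1.149
  sum: 0.8327 + 1.149 → r_corr = 1.982 μm/a
Long-term exponent b (ISO 9224 Table 2, B1) = 0.813
  D(7) = 1.982 × 7^0.813 = 1.982 × 4.865 = 9.64 μm
  Mass loss = 9.64 μm × 7.14 g/cm³ = 68.83 g·m⁻²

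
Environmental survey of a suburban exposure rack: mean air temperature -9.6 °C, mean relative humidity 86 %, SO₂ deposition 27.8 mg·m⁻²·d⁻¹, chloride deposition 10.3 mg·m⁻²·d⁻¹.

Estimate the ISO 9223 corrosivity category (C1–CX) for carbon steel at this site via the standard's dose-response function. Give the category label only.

C2

carbon steel: f(T) = +0.150·(T−10) [T≤10 °C] = -2.9400
  sulphur-dioxide contribution → 2.945 μm/a
  chloride contribution → 5.039 μm/a
  ⇒ r_corr(carbon steel) = 7.983 μm/a
7.98 μm/a falls in (1.3, 25] for carbon steel → category C2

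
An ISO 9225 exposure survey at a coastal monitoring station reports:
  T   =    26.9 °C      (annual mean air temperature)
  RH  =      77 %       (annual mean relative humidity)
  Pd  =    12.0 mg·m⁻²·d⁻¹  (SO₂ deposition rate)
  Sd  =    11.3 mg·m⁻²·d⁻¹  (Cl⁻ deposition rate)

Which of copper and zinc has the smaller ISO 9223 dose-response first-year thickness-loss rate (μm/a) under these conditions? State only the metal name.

copper

copper: temperature factor f = -0.080·(16.9) = -1.3520
  SO₂ term: 0.0053·12.0^0.26·exp(0.059·77-1.3520) = 0.2459
  Cl⁻ term: 0.01025·11.3^0.27·exp(0.036·77+0.049·26.9) = 1.179
  r_corr = 0.2459 + 1.179 = 1.424 μm/a
zinc: temperature factor f = -0.071·(16.9) = -1.1999
  SO₂ term: 0.0129·12.0^0.44·exp(0.046·77-1.1999) = 0.4005
  Cl⁻ term: 0.0175·11.3^0.57·exp(0.008·77+0.085·26.9) = 1.27
  sum: 0.4005 + 1.27 → r_corr = 1.671 μm/a
Ordering by μm/a: zinc (1.67) > copper (1.42)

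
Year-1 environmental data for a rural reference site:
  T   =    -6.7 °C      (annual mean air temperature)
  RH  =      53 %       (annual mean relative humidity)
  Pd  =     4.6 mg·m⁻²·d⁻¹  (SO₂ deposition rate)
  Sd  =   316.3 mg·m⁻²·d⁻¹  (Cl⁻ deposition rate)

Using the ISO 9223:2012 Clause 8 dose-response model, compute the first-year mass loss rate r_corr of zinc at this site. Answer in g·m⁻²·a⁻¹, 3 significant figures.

r_corr = 3.97 g·m⁻²·a⁻¹

zinc: T≤10 °C ⇒ hinge +0.038·(-6.7−10) = -0.6346
  sulphur-dioxide contribution → 0.1533 μm/a
  chloride contribution → 0.4026 μm/a
  ⇒ r_corr(zinc) = 0.5559 μm/a
Convert to mass loss: 0.5559 μm/a × 7.14 g/cm³ = 3.969 g·m⁻²·a⁻¹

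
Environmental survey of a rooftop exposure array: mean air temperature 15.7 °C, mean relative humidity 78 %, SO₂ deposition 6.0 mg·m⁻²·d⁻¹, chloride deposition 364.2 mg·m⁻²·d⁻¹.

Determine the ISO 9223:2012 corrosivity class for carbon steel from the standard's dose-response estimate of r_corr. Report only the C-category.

carbon steel: T>10 °C ⇒ hinge -0.054·(15.7−10) = -0.3078
  sulphur-dioxide contribution → 15.72 μm/a
  chloride contribution → 97.11 μm/a
  ⇒ r_corr(carbon steel) = 112.8 μm/a
113 μm/a falls in (80, 200] for carbon steel → category C5

C5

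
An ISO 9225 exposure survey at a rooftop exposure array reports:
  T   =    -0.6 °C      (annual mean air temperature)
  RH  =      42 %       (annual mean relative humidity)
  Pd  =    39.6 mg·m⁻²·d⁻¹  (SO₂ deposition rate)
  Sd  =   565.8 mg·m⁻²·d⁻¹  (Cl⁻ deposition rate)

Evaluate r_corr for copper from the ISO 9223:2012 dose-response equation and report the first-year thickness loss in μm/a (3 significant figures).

copper: temperature factor f = +0.126·(-10.6) = -1.3356
  SO₂ term: 0.0053·39.6^0.26·exp(0.059·42-1.3356) = 0.04323
  Sd branch = 0.01025·Sd^0.27·e^(0.036·RH+0.049·T) = 0.2499 μm/a
  sum: 0.04323 + 0.2499 → r_corr = 0.2932 μm/a

r_corr = 0.293 μm/a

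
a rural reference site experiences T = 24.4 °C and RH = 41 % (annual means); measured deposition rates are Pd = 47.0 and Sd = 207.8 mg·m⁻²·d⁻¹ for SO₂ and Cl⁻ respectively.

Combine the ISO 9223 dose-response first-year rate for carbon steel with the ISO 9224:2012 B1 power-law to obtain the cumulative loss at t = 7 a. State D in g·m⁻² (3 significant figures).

D(7) = 919 g·m⁻²

carbon steel: T>10 °C ⇒ hinge -0.054·(24.4−10) = -0.7776
  SO₂ term: 1.77·47.0^0.52·exp(0.02·41-0.7776) = 13.67
  Cl⁻ term: 0.102·207.8^0.62·exp(0.033·41+0.04·24.4) = 28.64
  r_corr = 13.67 + 28.64 = 42.32 μm/a
Power-law: D(7) = r_corr · 7^0.523
  D(7) = 42.32 × 7^0.523 = 42.32 × 2.767 = 117.1 μm
  Mass loss = 117.1 μm × 7.85 g/cm³ = 919.1 g·m⁻²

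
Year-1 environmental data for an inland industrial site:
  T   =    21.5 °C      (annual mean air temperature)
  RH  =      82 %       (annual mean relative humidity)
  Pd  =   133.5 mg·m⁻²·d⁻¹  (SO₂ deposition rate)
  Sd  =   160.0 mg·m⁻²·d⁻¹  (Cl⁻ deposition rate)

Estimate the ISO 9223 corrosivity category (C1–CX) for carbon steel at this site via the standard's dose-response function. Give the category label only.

C5

carbon steel: T>10 °C ⇒ hinge -0.054·(21.5−10) = -0.6210
  sulphur-dioxide contribution → 62.48 μm/a
  chloride contribution → 83.92 μm/a
  ⇒ r_corr(carbon steel) = 146.4 μm/a
Category bounds: 80…200 μm/a bracket r_corr ⇒ C5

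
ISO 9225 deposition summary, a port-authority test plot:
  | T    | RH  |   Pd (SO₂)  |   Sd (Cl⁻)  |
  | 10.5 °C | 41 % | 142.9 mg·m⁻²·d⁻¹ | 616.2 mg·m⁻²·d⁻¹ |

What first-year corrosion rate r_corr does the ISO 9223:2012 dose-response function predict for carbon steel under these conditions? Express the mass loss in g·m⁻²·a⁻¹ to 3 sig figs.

r_corr = 658 g·m⁻²·a⁻¹

carbon steel: f(T) = -0.054·(T−10) [T>10 °C] = -0.0270
  SO₂ term: 1.77·142.9^0.52·exp(0.02·41-0.0270) = 51.64
  Cl⁻ term: 0.102·616.2^0.62·exp(0.033·41+0.04·10.5) = 32.23
  sum: 51.64 + 32.23 → r_corr = 83.87 μm/a
Convert to mass loss: 83.87 μm/a × 7.85 g/cm³ = 658.4 g·m⁻²·a⁻¹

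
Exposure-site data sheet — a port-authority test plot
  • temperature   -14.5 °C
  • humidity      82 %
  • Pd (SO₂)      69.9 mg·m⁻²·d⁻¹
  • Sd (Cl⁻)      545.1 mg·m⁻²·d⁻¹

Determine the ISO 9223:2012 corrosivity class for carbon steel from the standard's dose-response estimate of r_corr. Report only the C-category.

carbon steel: T≤10 °C ⇒ hinge +0.150·(-14.5−10) = -3.6750
  sulphur-dioxide contribution → 2.105 μm/a
  chloride contribution → 42.51 μm/a
  total first-year rate 44.62 μm/a
Category bounds: 25…50 μm/a bracket r_corr ⇒ C3

C3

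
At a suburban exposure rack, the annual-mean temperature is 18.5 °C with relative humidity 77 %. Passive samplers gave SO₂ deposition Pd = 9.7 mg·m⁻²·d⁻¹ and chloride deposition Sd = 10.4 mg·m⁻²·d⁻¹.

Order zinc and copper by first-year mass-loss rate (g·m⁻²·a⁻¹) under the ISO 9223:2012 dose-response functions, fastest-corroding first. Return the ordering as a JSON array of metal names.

["copper", "zinc"]

zinc: f(T) = -0.071·(T−10) [T>10 °C] = -0.6035
  sulphur-dioxide contribution → 0.6621 μm/a
  chloride contribution → 0.5932 μm/a
  ⇒ r_corr(zinc) = 1.255 μm/a
  mass loss = 1.255 μm/a × 7.14 g/cm³ = 8.963 g·m⁻²·a⁻¹
copper: temperature factor f = -0.080·(8.5) = -0.6800
  sulphur-dioxide contribution → 0.4555 μm/a
  chloride contribution → 0.7636 μm/a
  total first-year rate 1.219 μm/a
  mass loss = 1.219 μm/a × 8.96 g/cm³ = 10.92 g·m⁻²·a⁻¹
Ordering by g·m⁻²·a⁻¹: copper (10.9) > zinc (8.96)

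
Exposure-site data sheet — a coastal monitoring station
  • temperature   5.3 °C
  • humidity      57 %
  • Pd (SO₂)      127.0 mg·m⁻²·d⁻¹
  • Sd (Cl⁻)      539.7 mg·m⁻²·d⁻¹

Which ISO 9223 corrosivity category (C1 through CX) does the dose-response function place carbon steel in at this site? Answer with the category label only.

C4

carbon steel: temperature factor f = +0.150·(-4.7) = -0.7050
  sulphur-dioxide contribution → 33.95 μm/a
  chloride contribution → 40.88 μm/a
  total first-year rate 74.83 μm/a
ISO 9223 Table 2 (carbon steel): 50 < 74.8 ≤ 80 μm/a ⇒ C4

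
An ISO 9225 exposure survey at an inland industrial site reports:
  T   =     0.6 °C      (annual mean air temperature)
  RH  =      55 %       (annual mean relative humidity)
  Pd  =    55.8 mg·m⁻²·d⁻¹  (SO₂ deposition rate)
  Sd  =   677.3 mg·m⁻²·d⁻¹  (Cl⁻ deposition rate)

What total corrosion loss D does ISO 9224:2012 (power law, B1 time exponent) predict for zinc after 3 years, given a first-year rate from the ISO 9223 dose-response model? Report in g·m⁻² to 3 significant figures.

D(3) = 32.1 g·m⁻²

zinc: T≤10 °C ⇒ hinge +0.038·(0.6−10) = -0.3572
  Pd branch = 0.0129·Pd^0.44·e^(0.046·RH+f) = 0.6649 μm/a
  Cl⁻ term: 0.0175·677.3^0.57·exp(0.008·55+0.085·0.6) = 1.174
  sum: 0.6649 + 1.174 → r_corr = 1.839 μm/a
Power-law: D(3) = r_corr · 3^0.813
  D(3) = 1.839 × 3^0.813 = 1.839 × 2.443 = 4.493 μm
  Mass loss = 4.493 μm × 7.14 g/cm³ = 32.08 g·m⁻²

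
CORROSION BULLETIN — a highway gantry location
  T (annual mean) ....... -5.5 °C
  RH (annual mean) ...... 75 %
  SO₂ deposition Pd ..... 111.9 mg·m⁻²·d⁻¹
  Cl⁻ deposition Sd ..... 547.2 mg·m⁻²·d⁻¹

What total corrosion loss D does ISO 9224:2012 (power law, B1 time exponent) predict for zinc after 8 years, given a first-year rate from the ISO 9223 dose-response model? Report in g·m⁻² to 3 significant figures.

zinc: temperature factor f = +0.038·(-15.5) = -0.5890
  sulphur-dioxide contribution → 1.797 μm/a
  chloride contribution → 0.7267 μm/a
  total first-year rate 2.524 μm/a
Power-law: D(8) = r_corr · 8^0.813
  D(8) = 2.524 × 8^0.813 = 2.524 × 5.423 = 13.69 μm
  Mass loss = 13.69 μm × 7.14 g/cm³ = 97.72 g·m⁻²

D(8) = 97.7 g·m⁻²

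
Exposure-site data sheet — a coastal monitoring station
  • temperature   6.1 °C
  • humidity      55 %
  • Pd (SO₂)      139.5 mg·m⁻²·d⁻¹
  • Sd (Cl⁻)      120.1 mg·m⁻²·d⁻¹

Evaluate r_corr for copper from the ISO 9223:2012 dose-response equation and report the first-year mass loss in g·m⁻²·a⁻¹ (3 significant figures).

copper: T≤10 °C ⇒ hinge +0.126·(6.1−10) = -0.4914
  SO₂ term: 0.0053·139.5^0.26·exp(0.059·55-0.4914) = 0.3004
  Sd branch = 0.01025·Sd^0.27·e^(0.036·RH+0.049·T) = 0.3647 μm/a
  r_corr = 0.3004 + 0.3647 = 0.6651 μm/a
Convert to mass loss: 0.6651 μm/a × 8.96 g/cm³ = 5.959 g·m⁻²·a⁻¹

r_corr = 5.96 g·m⁻²·a⁻¹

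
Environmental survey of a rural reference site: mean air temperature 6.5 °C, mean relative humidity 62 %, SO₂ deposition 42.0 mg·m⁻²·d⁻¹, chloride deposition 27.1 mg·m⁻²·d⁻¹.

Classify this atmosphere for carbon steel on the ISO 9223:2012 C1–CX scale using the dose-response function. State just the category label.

C3

carbon steel: T≤10 °C ⇒ hinge +0.150·(6.5−10) = -0.5250
  Pd branch = 1.77·Pd^0.52·e^(0.02·RH+f) = 25.27 μm/a
  Sd branch = 0.102·Sd^0.62·e^(0.033·RH+0.04·T) = 7.916 μm/a
  r_corr = 25.27 + 7.916 = 33.19 μm/a
33.2 μm/a falls in (25, 50] for carbon steel → category C3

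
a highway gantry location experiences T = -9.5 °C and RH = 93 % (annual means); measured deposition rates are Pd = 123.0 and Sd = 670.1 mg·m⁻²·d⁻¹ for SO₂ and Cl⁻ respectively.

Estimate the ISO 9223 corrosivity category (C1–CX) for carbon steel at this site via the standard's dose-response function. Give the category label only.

C5

carbon steel: T≤10 °C ⇒ hinge +0.150·(-9.5−10) = -2.9250
  SO₂ term: 1.77·123.0^0.52·exp(0.02·93-2.9250) = 7.451
  Sd branch = 0.102·Sd^0.62·e^(0.033·RH+0.04·T) = 84.84 μm/a
  sum: 7.451 + 84.84 → r_corr = 92.3 μm/a
ISO 9223 Table 2 (carbon steel): 80 < 92.3 ≤ 200 μm/a ⇒ C5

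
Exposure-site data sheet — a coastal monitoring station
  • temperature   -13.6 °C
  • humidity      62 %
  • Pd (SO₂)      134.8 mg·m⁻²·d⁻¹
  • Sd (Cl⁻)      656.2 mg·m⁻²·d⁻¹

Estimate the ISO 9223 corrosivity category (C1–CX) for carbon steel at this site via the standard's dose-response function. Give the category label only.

C3

carbon steel: temperature factor f = +0.150·(-23.6) = -3.5400
  Pd branch = 1.77·Pd^0.52·e^(0.02·RH+f) = 2.273 μm/a
  Sd branch = 0.102·Sd^0.62·e^(0.033·RH+0.04·T) = 25.55 μm/a
  sum: 2.273 + 25.55 → r_corr = 27.83 μm/a
27.8 μm/a falls in (25, 50] for carbon steel → category C3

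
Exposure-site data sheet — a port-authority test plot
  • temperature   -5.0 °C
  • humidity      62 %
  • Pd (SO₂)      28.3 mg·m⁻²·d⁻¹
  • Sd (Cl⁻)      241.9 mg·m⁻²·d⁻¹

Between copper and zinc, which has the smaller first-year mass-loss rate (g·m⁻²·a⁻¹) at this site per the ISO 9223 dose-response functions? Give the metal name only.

copper

copper: T≤10 °C ⇒ hinge +0.126·(-5.0−10) = -1.8900
  Pd branch = 0.0053·Pd^0.26·e^(0.059·RH+f) = 0.07406 μm/a
  Sd branch = 0.01025·Sd^0.27·e^(0.036·RH+0.049·T) = 0.329 μm/a
  r_corr = 0.07406 + 0.329 = 0.4031 μm/a
  mass loss = 0.4031 μm/a × 8.96 g/cm³ = 3.612 g·m⁻²·a⁻¹
zinc: T≤10 °C ⇒ hinge +0.038·(-5.0−10) = -0.5700
  Pd branch = 0.0129·Pd^0.44·e^(0.046·RH+f) = 0.5501 μm/a
  Cl⁻ term: 0.0175·241.9^0.57·exp(0.008·62+0.085·-5.0) = 0.4291
  r_corr = 0.5501 + 0.4291 = 0.9792 μm/a
  mass loss = 0.9792 μm/a × 7.14 g/cm³ = 6.991 g·m⁻²·a⁻¹
Ordering by g·m⁻²·a⁻¹: zinc (6.99) > copper (3.61)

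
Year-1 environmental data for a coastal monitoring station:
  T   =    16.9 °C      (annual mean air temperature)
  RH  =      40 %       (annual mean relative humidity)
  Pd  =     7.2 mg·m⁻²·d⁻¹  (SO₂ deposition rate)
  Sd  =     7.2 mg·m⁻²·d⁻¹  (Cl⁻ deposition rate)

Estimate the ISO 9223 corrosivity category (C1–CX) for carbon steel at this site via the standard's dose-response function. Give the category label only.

C2

carbon steel: f(T) = -0.054·(T−10) [T>10 °C] = -0.3726
  sulphur-dioxide contribution → 7.575 μm/a
  chloride contribution → 2.553 μm/a
  total first-year rate 10.13 μm/a
10.1 μm/a falls in (1.3, 25] for carbon steel → category C2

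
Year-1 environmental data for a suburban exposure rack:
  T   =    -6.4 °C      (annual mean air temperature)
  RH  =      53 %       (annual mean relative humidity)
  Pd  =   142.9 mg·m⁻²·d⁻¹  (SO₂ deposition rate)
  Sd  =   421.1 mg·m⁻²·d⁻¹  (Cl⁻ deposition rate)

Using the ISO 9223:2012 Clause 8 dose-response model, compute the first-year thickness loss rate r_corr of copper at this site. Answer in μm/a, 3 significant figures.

copper: T≤10 °C ⇒ hinge +0.126·(-6.4−10) = -2.0664
  SO₂ term: 0.0053·142.9^0.26·exp(0.059·53-2.0664) = 0.05562
  Sd branch = 0.01025·Sd^0.27·e^(0.036·RH+0.049·T) = 0.2581 μm/a
  sum: 0.05562 + 0.2581 → r_corr = 0.3137 μm/a

r_corr = 0.314 μm/a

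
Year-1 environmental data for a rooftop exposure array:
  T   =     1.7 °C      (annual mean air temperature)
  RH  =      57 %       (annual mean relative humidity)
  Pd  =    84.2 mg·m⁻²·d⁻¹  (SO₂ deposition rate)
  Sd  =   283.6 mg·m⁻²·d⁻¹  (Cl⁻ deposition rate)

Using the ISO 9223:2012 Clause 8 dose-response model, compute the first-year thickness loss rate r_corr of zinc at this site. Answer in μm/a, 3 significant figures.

zinc: T≤10 °C ⇒ hinge +0.038·(1.7−10) = -0.3154
  sulphur-dioxide contribution → 0.9109 μm/a
  chloride contribution → 0.7978 μm/a
  total first-year rate 1.709 μm/a

r_corr = 1.71 μm/a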